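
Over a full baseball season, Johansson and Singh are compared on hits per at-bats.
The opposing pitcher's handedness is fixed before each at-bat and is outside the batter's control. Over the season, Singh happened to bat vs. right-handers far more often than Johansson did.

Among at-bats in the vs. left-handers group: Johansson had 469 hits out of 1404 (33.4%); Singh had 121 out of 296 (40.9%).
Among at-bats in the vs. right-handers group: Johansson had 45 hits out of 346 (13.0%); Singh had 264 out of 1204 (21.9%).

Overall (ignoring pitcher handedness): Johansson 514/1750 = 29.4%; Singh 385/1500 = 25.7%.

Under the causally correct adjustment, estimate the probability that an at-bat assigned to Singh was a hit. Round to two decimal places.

Pitcher handedness is set before the player has any effect — it is not caused by the player — and it independently drives the outcome. That makes it a confounder, so the causal comparison is within pitcher handedness levels.
Standardising Singh to the population pitcher handedness mix: 0.523·121/296 + 0.477·264/1204 = 0.318.

0.32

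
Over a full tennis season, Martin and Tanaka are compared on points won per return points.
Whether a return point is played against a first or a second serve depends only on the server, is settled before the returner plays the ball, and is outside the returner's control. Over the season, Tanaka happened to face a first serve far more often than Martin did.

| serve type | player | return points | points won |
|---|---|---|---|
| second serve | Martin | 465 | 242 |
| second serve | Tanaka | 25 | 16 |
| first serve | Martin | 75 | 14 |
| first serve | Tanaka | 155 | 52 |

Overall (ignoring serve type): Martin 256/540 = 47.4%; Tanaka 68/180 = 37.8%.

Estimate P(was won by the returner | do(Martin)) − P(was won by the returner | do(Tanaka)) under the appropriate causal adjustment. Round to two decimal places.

The imbalance in serve type arose from how return points were allocated, not from anything the player did; and serve type independently affects the outcome. The pooled gap is confounded — condition on serve type.
Adjusting over the population distribution of serve type: 0.681·(0.520−0.640) + 0.319·(0.187−0.335) = -0.129.

-0.13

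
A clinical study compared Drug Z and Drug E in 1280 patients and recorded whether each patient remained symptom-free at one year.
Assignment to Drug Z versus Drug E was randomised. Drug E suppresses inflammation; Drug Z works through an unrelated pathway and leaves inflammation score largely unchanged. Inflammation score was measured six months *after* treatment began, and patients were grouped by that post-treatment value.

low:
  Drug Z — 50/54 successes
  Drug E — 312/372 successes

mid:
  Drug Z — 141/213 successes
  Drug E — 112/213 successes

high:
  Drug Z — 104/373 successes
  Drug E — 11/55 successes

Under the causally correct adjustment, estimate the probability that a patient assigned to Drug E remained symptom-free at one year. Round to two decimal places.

Inflammation score is recorded after the drug and is itself shifted by it — it sits on the causal path from drug to outcome. Conditioning on a mediator would strip out part of the effect we want; the pooled comparison gives the total causal effect.
So P(outcome | do(Drug E)) is just the pooled rate for Drug E: 435/640 = 0.680.

0.68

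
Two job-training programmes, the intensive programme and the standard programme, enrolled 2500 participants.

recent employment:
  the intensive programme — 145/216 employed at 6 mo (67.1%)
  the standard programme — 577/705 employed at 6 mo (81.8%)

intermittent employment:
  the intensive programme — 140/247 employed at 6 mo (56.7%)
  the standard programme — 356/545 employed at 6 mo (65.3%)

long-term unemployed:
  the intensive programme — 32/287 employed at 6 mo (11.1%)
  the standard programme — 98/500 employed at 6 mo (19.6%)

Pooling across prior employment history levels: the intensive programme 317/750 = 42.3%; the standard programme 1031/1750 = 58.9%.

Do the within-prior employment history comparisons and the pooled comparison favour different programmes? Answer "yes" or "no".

Within each prior employment history level (recent employment 67.1% vs 81.8%; intermittent employment 56.7% vs 65.3%; long-term unemployed 11.1% vs 19.6%), the standard programme has the higher rate every time. Pooled: 42.3% vs 58.9% — the standard programme has the higher rate overall. They agree.

no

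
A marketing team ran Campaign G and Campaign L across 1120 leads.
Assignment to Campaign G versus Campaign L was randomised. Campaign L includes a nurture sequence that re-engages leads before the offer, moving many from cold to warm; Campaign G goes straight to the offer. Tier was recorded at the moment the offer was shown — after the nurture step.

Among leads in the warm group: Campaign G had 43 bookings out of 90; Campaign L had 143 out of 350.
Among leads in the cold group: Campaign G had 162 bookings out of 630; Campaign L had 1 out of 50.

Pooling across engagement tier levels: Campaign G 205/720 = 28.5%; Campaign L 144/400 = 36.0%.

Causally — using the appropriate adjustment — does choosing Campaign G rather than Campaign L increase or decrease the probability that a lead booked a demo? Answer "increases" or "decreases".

decreases

Campaign G is higher inside every engagement tier stratum but Campaign L is higher in aggregate. Whether to stratify depends on how engagement tier relates to the campaign.
Engagement tier here is a post-treatment variable shaped by the campaign; conditioning on it would introduce bias rather than remove it. The overall comparison is the causal one.
Pooled: Campaign G 28.5% vs Campaign L 36.0%; Campaign L is higher overall.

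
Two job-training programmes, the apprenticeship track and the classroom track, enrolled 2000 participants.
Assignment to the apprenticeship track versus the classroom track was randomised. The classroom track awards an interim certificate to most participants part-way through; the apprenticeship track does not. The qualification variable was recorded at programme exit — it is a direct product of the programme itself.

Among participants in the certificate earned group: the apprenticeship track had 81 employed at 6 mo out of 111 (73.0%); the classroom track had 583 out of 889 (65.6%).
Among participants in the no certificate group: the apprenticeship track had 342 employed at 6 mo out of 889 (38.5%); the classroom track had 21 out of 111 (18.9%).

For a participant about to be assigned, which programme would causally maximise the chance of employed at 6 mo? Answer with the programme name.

the classroom track

Because the programme influences qualification attained during the programme, qualification attained during the programme is a post-treatment mediator, not a confounder. Stratifying on it would bias the estimate; the causal effect is the crude pooled difference.
Pooled: the apprenticeship track 42.3% vs the classroom track 60.4%; the classroom track is higher overall.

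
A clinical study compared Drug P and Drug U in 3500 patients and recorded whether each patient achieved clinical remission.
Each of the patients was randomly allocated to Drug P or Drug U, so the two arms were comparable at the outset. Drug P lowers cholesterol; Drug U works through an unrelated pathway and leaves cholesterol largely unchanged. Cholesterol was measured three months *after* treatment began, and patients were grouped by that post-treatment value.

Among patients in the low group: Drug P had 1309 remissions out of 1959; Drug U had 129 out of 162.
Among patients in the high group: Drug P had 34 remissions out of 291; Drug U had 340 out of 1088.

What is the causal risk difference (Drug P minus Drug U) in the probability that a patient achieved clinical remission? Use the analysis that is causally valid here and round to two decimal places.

+0.22

The stratified and pooled comparisons disagree (Drug U wins within each cholesterol; Drug P wins overall), so the answer turns on the causal role of cholesterol.
Because the drug influences cholesterol, cholesterol is a post-treatment mediator, not a confounder. Stratifying on it would bias the estimate; the causal effect is the crude pooled difference.
The causal difference is the pooled difference: 0.597 − 0.375 = +0.222.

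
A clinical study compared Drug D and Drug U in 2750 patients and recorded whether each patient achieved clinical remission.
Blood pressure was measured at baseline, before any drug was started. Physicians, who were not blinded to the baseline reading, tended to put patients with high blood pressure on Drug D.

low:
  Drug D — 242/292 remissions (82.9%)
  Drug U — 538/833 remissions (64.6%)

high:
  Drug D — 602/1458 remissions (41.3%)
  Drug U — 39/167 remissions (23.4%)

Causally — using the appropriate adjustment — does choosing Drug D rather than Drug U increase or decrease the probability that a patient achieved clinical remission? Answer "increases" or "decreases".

The blood pressure-specific comparison favours Drug D throughout, but the pooled figures favour Drug U. The question is whether to condition on blood pressure.
Since blood pressure is a pre-existing factor (not a product of the drug) and it affects the outcome on its own, it is a confounder. The stratified rates, not the pooled rate, identify the causal effect.
Within each level — low: 82.9% vs 64.6%; high: 41.3% vs 23.4% — Drug D is higher every time.

increases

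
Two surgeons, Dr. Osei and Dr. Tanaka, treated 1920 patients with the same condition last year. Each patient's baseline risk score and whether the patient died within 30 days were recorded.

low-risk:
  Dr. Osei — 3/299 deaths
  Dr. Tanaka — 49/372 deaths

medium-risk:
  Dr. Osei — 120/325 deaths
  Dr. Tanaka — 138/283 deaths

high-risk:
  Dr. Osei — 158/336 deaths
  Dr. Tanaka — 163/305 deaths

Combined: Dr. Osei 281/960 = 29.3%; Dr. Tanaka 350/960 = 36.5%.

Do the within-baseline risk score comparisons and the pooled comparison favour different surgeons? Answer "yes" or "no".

Within each baseline risk score level (low-risk 1.0% vs 13.2%; medium-risk 36.9% vs 48.8%; high-risk 47.0% vs 53.4%), Dr. Osei has the lower rate every time. Pooled: 29.3% vs 36.5% — Dr. Osei has the lower rate overall. They agree.

no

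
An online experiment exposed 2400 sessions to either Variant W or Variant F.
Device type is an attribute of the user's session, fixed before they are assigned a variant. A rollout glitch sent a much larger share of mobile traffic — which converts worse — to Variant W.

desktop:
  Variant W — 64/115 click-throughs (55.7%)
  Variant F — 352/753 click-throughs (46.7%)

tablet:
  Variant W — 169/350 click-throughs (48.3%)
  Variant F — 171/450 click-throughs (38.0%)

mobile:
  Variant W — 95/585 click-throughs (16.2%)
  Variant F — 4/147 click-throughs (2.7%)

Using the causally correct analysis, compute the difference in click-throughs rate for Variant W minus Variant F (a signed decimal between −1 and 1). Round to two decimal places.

+0.11

Device type satisfies the back-door criterion: it is not a descendant of the variant, and it blocks the spurious path from variant to outcome. Adjusting for it (i.e., using the within-device type rates) gives the causal effect.
Adjusting over the population distribution of device type: 0.362·(0.557−0.467) + 0.333·(0.483−0.380) + 0.305·(0.162−0.027) = +0.108.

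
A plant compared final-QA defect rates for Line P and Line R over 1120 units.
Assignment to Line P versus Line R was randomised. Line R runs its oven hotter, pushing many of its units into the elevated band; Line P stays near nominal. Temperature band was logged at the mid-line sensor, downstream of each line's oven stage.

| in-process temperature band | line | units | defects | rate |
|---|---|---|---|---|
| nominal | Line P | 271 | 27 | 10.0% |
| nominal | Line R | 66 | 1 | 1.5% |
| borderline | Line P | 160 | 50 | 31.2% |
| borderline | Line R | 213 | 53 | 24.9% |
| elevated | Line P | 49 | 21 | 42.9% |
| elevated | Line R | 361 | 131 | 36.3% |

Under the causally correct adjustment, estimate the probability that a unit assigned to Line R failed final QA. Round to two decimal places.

Within every in-process temperature band level Line R has the lower rate, yet pooled Line P does — Simpson's reversal.
In-process temperature band lies on the pathway line → in-process temperature band → outcome, so adjusting for it blocks the indirect effect. For the total causal effect of line, use the unadjusted pooled rates.
So P(outcome | do(Line R)) is just the pooled rate for Line R: 185/640 = 0.289.

0.29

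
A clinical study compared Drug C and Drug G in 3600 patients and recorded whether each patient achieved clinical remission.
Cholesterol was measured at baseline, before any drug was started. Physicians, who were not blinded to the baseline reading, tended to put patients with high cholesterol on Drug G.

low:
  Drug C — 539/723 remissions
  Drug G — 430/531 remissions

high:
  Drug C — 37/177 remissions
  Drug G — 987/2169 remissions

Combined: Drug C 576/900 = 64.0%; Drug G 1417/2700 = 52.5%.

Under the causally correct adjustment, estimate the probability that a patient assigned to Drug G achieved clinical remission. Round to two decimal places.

Nothing the drug does changes cholesterol; the imbalance is an allocation artefact. With cholesterol also predicting the outcome, the pooled figure is confounded, and the within-stratum comparison is the causal one.
Standardising Drug G to the population cholesterol mix: 0.348·430/531 + 0.652·987/2169 = 0.579.

0.58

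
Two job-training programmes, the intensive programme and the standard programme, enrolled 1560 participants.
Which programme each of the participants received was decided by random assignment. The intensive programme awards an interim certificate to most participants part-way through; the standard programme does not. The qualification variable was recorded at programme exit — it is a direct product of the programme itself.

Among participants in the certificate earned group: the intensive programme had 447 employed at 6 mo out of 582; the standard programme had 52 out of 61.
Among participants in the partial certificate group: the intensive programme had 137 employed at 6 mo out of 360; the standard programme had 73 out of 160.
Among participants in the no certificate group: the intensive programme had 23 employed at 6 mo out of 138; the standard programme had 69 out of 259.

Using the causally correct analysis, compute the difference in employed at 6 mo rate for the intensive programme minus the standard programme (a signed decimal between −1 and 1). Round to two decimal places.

+0.16

Qualification attained during the programme here is a post-treatment variable shaped by the programme; conditioning on it would introduce bias rather than remove it. The overall comparison is the causal one.
The causal difference is the pooled difference: 0.562 − 0.404 = +0.158.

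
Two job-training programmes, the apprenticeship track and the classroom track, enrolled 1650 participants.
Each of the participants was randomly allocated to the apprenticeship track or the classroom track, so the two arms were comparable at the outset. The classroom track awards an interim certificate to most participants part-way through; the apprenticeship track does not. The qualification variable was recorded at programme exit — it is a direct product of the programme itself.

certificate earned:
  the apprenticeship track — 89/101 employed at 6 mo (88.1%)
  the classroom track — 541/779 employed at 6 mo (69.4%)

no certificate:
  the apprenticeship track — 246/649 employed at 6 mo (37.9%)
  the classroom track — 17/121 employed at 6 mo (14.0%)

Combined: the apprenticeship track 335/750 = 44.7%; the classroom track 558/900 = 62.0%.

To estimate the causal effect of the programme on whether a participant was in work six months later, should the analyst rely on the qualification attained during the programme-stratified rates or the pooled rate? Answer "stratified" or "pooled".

pooled

the apprenticeship track is higher inside every qualification attained during the programme stratum but the classroom track is higher in aggregate. Whether to stratify depends on how qualification attained during the programme relates to the programme.
The distribution of qualification attained during the programme is itself part of what the programme does — it is an intermediate outcome. Holding it fixed would remove that part of the effect; the total effect is the pooled difference.
Pooled: the apprenticeship track 44.7% vs the classroom track 62.0%; the classroom track is higher overall.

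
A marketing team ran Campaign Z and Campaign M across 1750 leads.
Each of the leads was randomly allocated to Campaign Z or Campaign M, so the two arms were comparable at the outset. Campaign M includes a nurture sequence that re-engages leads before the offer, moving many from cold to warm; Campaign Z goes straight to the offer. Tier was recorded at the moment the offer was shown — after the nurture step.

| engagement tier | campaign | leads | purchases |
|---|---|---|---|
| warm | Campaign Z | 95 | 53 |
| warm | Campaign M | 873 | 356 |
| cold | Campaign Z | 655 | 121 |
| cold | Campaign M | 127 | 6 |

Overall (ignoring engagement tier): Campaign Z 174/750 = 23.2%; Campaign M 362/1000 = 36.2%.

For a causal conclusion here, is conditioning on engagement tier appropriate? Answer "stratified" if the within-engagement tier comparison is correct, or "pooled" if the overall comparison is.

pooled

Engagement tier is downstream of the campaign. One should not condition on a consequence of treatment, so the overall rates are the right comparison.
Pooled: Campaign Z 23.2% vs Campaign M 36.2%; Campaign M is higher overall.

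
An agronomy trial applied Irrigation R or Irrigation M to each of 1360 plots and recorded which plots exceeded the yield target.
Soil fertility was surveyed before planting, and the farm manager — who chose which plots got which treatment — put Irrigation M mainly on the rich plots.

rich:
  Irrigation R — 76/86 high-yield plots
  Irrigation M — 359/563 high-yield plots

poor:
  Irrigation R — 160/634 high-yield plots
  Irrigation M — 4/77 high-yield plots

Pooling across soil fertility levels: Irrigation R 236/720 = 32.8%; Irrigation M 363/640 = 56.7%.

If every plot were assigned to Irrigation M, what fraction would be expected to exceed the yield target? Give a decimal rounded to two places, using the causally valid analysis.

0.33

The stratified and pooled comparisons disagree (Irrigation R wins within each soil fertility; Irrigation M wins overall), so the answer turns on the causal role of soil fertility.
The imbalance in soil fertility arose from how plots were allocated, not from anything the irrigation did; and soil fertility independently affects the outcome. The pooled gap is confounded — condition on soil fertility.
Standardising Irrigation M to the population soil fertility mix: 0.477·359/563 + 0.523·4/77 = 0.331.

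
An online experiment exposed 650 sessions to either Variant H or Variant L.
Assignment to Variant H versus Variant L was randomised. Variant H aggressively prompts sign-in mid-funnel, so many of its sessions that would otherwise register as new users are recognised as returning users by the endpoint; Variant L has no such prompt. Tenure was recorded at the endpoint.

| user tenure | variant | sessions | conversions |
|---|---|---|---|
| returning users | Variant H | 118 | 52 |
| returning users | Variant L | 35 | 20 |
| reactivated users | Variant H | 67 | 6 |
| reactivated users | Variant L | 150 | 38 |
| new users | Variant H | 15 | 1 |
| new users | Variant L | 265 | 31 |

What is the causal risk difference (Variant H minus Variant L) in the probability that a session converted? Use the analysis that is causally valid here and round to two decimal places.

+0.10

Within every user tenure level Variant L has the higher rate, yet pooled Variant H does — Simpson's reversal.
User tenure lies on the pathway variant → user tenure → outcome, so adjusting for it blocks the indirect effect. For the total causal effect of variant, use the unadjusted pooled rates.
The causal difference is the pooled difference: 0.295 − 0.198 = +0.097.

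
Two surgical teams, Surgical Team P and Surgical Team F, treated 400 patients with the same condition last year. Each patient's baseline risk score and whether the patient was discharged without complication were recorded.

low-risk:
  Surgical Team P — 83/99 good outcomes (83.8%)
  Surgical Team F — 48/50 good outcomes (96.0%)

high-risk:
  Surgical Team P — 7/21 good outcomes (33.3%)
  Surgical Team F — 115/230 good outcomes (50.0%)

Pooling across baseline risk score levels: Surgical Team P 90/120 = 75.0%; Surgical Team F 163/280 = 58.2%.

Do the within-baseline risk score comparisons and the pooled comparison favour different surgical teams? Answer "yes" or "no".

Within each baseline risk score level (low-risk 83.8% vs 96.0%; high-risk 33.3% vs 50.0%), Surgical Team F has the higher rate every time. Pooled: 75.0% vs 58.2% — Surgical Team P has the higher rate overall. The two comparisons disagree.

yes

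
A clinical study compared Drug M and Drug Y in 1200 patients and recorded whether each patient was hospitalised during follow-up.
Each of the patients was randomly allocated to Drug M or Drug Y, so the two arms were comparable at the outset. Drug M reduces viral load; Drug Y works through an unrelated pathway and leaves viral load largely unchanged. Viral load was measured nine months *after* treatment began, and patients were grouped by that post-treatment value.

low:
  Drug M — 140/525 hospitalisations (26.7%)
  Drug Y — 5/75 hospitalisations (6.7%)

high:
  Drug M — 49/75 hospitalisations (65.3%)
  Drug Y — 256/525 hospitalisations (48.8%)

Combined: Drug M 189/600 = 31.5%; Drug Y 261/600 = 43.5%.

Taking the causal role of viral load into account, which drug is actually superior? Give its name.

Drug M

Drug Y is lower inside every viral load stratum but Drug M is lower in aggregate. Whether to stratify depends on how viral load relates to the drug.
Stratifying would compare drugs among patients the drugs themselves sorted into viral load groups — a form of selection on an intermediate. The unconditioned pooled rates give the total causal effect.
Pooled: Drug M 31.5% vs Drug Y 43.5%; Drug M is lower overall.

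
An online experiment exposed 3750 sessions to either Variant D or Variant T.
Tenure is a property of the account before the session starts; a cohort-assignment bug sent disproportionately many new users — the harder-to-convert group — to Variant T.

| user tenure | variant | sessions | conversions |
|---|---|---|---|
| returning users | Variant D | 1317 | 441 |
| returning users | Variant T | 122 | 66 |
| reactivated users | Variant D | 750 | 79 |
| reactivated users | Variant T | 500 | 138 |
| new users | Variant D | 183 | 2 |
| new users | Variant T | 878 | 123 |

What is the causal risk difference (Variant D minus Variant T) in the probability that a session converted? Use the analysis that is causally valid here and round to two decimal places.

-0.17

The user tenure-specific comparison favours Variant T throughout, but the pooled figures favour Variant D. The question is whether to condition on user tenure.
The imbalance in user tenure arose from how sessions were allocated, not from anything the variant did; and user tenure independently affects the outcome. The pooled gap is confounded — condition on user tenure.
Adjusting over the population distribution of user tenure: 0.384·(0.335−0.541) + 0.333·(0.105−0.276) + 0.283·(0.011−0.140) = -0.173.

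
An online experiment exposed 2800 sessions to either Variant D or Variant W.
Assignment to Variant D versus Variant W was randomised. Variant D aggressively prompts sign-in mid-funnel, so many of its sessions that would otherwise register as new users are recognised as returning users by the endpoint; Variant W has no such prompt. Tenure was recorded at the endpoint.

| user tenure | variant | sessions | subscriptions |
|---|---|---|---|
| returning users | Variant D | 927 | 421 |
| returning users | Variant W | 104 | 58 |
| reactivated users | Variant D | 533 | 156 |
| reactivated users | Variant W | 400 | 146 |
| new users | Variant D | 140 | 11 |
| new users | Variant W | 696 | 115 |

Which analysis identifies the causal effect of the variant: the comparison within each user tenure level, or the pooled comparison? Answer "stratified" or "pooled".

User tenure is recorded after the variant and is itself shifted by it — it sits on the causal path from variant to outcome. Conditioning on a mediator would strip out part of the effect we want; the pooled comparison gives the total causal effect.
Pooled: Variant D 36.8% vs Variant W 26.6%; Variant D is higher overall.

pooled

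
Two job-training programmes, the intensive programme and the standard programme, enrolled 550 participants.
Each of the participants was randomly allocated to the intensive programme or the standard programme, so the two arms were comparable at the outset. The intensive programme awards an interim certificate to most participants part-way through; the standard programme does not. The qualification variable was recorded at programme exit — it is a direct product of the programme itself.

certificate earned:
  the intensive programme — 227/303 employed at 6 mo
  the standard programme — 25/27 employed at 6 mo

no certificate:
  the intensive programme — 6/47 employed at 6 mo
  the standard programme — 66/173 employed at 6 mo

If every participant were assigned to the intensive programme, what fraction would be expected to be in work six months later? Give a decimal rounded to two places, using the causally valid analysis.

Within every qualification attained during the programme level the standard programme has the higher rate, yet pooled the intensive programme does — Simpson's reversal.
Qualification attained during the programme is downstream of the programme. One should not condition on a consequence of treatment, so the overall rates are the right comparison.
So P(outcome | do(the intensive programme)) is just the pooled rate for the intensive programme: 233/350 = 0.666.

0.67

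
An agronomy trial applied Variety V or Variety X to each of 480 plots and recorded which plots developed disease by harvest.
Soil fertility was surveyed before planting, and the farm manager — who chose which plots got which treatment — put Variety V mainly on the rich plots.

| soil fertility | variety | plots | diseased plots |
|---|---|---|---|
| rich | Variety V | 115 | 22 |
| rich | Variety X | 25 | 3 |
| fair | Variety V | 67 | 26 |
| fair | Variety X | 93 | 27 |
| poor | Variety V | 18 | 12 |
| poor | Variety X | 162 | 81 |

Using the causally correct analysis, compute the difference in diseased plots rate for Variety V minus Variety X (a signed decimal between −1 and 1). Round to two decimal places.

The imbalance in soil fertility arose from how plots were allocated, not from anything the variety did; and soil fertility independently affects the outcome. The pooled gap is confounded — condition on soil fertility.
Adjusting over the population distribution of soil fertility: 0.292·(0.191−0.120) + 0.333·(0.388−0.290) + 0.375·(0.667−0.500) = +0.116.

+0.12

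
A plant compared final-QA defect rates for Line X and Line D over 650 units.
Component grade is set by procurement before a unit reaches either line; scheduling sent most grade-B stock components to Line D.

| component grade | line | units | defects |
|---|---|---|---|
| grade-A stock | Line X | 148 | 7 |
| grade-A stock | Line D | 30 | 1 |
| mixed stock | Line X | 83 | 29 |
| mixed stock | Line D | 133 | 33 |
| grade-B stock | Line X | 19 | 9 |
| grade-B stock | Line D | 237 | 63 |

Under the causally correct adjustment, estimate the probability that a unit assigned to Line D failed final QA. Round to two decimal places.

0.20

Line D is lower inside every component grade stratum but Line X is lower in aggregate. Whether to stratify depends on how component grade relates to the line.
Since component grade is a pre-existing factor (not a product of the line) and it affects the outcome on its own, it is a confounder. The stratified rates, not the pooled rate, identify the causal effect.
Standardising Line D to the population component grade mix: 0.274·1/30 + 0.332·33/133 + 0.394·63/237 = 0.196.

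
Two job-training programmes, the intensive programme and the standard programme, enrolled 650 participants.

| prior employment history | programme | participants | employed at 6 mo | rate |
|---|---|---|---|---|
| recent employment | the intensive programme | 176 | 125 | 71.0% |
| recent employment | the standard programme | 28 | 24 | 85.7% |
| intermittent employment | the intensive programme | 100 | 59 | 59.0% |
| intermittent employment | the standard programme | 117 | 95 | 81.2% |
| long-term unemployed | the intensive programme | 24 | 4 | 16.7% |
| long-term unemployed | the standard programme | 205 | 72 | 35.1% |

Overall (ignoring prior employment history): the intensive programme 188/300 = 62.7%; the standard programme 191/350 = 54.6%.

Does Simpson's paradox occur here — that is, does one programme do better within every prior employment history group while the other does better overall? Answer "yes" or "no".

Within each prior employment history level (recent employment 71.0% vs 85.7%; intermittent employment 59.0% vs 81.2%; long-term unemployed 16.7% vs 35.1%), the standard programme has the higher rate every time. Pooled: 62.7% vs 54.6% — the intensive programme has the higher rate overall. The two comparisons disagree.

yes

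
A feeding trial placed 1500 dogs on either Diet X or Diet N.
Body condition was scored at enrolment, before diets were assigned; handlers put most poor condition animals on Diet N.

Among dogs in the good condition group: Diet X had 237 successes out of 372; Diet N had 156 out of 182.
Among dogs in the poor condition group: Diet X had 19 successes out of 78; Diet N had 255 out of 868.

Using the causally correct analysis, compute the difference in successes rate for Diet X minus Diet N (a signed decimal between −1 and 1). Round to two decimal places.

-0.11

Starting body condition is set before the diet has any effect — it is not caused by the diet — and it independently drives the outcome. That makes it a confounder, so the causal comparison is within starting body condition levels.
Adjusting over the population distribution of starting body condition: 0.369·(0.637−0.857) + 0.631·(0.244−0.294) = -0.113.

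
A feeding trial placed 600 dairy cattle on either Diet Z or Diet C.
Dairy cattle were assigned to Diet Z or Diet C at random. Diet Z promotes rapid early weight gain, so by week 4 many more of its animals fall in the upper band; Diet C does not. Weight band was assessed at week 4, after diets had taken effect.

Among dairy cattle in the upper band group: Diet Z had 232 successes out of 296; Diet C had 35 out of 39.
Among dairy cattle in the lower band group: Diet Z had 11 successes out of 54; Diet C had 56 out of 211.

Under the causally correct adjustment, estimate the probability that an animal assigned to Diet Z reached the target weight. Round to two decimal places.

Within every week-4 weight band level Diet C has the higher rate, yet pooled Diet Z does — Simpson's reversal.
Week-4 weight band is downstream of the diet. One should not condition on a consequence of treatment, so the overall rates are the right comparison.
So P(outcome | do(Diet Z)) is just the pooled rate for Diet Z: 243/350 = 0.694.

0.69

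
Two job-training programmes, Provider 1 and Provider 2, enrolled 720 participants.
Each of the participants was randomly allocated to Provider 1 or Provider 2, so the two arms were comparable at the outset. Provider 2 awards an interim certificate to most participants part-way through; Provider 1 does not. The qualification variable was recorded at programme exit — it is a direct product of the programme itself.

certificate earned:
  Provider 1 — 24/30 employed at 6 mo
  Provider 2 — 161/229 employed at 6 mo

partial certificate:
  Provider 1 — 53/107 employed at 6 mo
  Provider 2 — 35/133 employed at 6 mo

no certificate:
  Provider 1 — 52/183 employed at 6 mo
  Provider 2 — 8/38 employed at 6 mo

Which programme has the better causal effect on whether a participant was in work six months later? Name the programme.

Stratifying would compare programmes among participants the programmes themselves sorted into qualification attained during the programme groups — a form of selection on an intermediate. The unconditioned pooled rates give the total causal effect.
Pooled: Provider 1 40.3% vs Provider 2 51.0%; Provider 2 is higher overall.

Provider 2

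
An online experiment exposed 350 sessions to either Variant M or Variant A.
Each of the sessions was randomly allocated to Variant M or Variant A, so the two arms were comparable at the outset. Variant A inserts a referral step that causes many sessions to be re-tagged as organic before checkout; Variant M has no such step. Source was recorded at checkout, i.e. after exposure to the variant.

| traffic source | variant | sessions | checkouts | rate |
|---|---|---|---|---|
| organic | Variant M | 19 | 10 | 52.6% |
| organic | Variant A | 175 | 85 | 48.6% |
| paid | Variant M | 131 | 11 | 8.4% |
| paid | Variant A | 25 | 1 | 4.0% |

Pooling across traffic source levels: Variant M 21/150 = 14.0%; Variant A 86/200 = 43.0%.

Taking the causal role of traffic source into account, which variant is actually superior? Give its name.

Variant A

The stratified and pooled comparisons disagree (Variant M wins within each traffic source; Variant A wins overall), so the answer turns on the causal role of traffic source.
Traffic source here is a post-treatment variable shaped by the variant; conditioning on it would introduce bias rather than remove it. The overall comparison is the causal one.
Pooled: Variant M 14.0% vs Variant A 43.0%; Variant A is higher overall.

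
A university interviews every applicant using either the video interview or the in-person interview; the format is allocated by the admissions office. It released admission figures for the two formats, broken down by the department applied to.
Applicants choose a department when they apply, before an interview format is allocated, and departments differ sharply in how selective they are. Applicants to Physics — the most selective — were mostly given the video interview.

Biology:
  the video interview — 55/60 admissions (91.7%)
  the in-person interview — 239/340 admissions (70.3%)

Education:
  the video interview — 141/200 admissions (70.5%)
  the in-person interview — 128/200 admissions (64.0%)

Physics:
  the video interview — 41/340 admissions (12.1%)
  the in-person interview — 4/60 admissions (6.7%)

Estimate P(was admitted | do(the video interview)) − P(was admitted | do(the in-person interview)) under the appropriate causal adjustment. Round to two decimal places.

+0.11

Since department is a pre-existing factor (not a product of the interview format) and it affects the outcome on its own, it is a confounder. The stratified rates, not the pooled rate, identify the causal effect.
Adjusting over the population distribution of department: 0.333·(0.917−0.703) + 0.333·(0.705−0.640) + 0.333·(0.121−0.067) = +0.111.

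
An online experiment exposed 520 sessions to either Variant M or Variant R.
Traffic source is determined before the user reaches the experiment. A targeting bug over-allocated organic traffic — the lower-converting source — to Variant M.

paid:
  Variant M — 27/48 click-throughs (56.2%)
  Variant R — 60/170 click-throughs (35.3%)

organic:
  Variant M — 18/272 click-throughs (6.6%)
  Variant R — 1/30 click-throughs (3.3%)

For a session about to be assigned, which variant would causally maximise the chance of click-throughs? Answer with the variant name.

Variant M

Variant M is higher inside every traffic source stratum but Variant R is higher in aggregate. Whether to stratify depends on how traffic source relates to the variant.
The imbalance in traffic source arose from how sessions were allocated, not from anything the variant did; and traffic source independently affects the outcome. The pooled gap is confounded — condition on traffic source.
Within each level — paid: 56.2% vs 35.3%; organic: 6.6% vs 3.3% — Variant M is higher every time.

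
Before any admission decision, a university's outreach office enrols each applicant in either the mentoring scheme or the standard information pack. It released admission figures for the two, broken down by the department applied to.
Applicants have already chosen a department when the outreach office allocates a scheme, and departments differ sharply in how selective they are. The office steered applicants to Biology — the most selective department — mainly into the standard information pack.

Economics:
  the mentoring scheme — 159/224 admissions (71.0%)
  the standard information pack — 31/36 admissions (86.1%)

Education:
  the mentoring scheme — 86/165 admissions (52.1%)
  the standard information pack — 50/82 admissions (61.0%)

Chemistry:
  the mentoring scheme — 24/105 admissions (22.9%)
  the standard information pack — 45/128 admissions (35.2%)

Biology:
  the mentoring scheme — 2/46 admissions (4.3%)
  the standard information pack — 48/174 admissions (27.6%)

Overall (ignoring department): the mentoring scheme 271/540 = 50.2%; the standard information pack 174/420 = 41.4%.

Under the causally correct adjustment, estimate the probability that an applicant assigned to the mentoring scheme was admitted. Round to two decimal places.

The stratified and pooled comparisons disagree (the standard information pack wins within each department; the mentoring scheme wins overall), so the answer turns on the causal role of department.
The imbalance in department arose from how applicants were allocated, not from anything the outreach scheme did; and department independently affects the outcome. The pooled gap is confounded — condition on department.
Standardising the mentoring scheme to the population department mix: 0.271·159/224 + 0.257·86/165 + 0.243·24/105 + 0.229·2/46 = 0.392.

0.39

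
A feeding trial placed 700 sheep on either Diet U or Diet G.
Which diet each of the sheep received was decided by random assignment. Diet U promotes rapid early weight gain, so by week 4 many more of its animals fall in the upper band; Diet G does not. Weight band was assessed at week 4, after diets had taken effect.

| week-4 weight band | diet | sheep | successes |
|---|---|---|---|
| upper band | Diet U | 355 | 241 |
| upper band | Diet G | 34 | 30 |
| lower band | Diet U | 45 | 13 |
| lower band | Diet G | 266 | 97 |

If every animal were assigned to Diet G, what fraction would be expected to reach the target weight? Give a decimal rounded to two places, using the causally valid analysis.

0.42

Stratifying would compare diets among sheep the diets themselves sorted into week-4 weight band groups — a form of selection on an intermediate. The unconditioned pooled rates give the total causal effect.
So P(outcome | do(Diet G)) is just the pooled rate for Diet G: 127/300 = 0.423.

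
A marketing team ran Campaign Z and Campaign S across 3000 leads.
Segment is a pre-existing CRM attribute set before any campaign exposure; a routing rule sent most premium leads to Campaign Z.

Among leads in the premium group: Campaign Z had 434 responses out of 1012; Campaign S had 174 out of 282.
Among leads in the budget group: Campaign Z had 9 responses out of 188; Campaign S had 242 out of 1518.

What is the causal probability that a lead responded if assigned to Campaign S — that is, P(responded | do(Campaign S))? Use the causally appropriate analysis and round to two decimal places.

Campaign S is higher inside every customer segment stratum but Campaign Z is higher in aggregate. Whether to stratify depends on how customer segment relates to the campaign.
Nothing the campaign does changes customer segment; the imbalance is an allocation artefact. With customer segment also predicting the outcome, the pooled figure is confounded, and the within-stratum comparison is the causal one.
Standardising Campaign S to the population customer segment mix: 0.431·174/282 + 0.569·242/1518 = 0.357.

0.36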